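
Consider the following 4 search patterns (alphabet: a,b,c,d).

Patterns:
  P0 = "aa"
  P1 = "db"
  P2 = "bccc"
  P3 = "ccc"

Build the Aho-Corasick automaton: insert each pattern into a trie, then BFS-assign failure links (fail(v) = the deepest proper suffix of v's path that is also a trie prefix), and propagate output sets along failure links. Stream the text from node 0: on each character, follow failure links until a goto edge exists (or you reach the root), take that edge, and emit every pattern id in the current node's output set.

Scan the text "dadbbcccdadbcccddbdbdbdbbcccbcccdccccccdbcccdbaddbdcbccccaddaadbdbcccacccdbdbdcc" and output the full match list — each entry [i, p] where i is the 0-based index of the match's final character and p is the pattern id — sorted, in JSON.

Build automaton:
Trie nodes:
  0='ε' goto a→1 b→5 c→9 d→3
  1='a' goto a→2
  2='aa' goto ·  [P0 ends]
  3='d' goto b→4
  4='db' goto ·  [P1 ends]
  5='b' goto c→6
  6='bc' goto c→7
  7='bcc' goto c→8
  8='bccc' goto ·  [P2 ends]
  9='c' goto c→10
  10='cc' goto c→11
  11='ccc' goto ·  [P3 ends]

Failure links (BFS by depth):
  fail(1) 'a': from fail(0)=0 chase 'a': 0 ⇒ 0;  out=∅∪out(0)=∅
  fail(3) 'd': from fail(0)=0 chase 'd': 0 ⇒ 0;  out=∅∪out(0)=∅
  fail(5) 'b': from fail(0)=0 chase 'b': 0 ⇒ 0;  out=∅∪out(0)=∅
  fail(9) 'c': from fail(0)=0 chase 'c': 0 ⇒ 0;  out=∅∪out(0)=∅
  fail(2) 'aa': from fail(1)=0 chase 'a': 0 ⇒ 1;  out={0}∪out(1)={0}
  fail(4) 'db': from fail(3)=0 chase 'b': 0 ⇒ 5;  out={1}∪out(5)={1}
  fail(6) 'bc': from fail(5)=0 chase 'c': 0 ⇒ 9;  out=∅∪out(9)=∅
  fail(10) 'cc': from fail(9)=0 chase 'c': 0 ⇒ 9;  out=∅∪out(9)=∅
  fail(7) 'bcc': from fail(6)=9 chase 'c': 9 ⇒ 10;  out=∅∪out(10)=∅
  fail(11) 'ccc': from fail(10)=9 chase 'c': 9 ⇒ 10;  out={3}∪out(10)={3}
  fail(8) 'bccc': from fail(7)=10 chase 'c': 10 ⇒ 11;  out={2}∪out(11)={2,3}

Text stream:
[0] read 'd'  n0⇒n3
[1] read 'a'  n3⇒n1 (via fail)
[2] read 'd'  n1⇒n3 (via fail)
[3] read 'b'  n3⇒n4  ** P1@[2:3]
[4] read 'b'  n4⇒n5 (via fail)
[5] read 'c'  n5⇒n6
[6] read 'c'  n6⇒n7
[7] read 'c'  n7⇒n8  ** P2@[4:7],P3@[5:7]
[8] read 'd'  n8⇒n3 (via fail)
[9] read 'a'  n3⇒n1 (via fail)
[10] read 'd'  n1⇒n3 (via fail)
[11] read 'b'  n3⇒n4  ** P1@[10:11]
[12] read 'c'  n4⇒n6 (via fail)
[13] read 'c'  n6⇒n7
[14] read 'c'  n7⇒n8  ** P2@[11:14],P3@[12:14]
[15] read 'd'  n8⇒n3 (via fail)
[16] read 'd'  n3⇒n3 (via fail)
[17] read 'b'  n3⇒n4  ** P1@[16:17]
[18] read 'd'  n4⇒n3 (via fail)
[19] read 'b'  n3⇒n4  ** P1@[18:19]
[20] read 'd'  n4⇒n3 (via fail)
[21] read 'b'  n3⇒n4  ** P1@[20:21]
[22] read 'd'  n4⇒n3 (via fail)
[23] read 'b'  n3⇒n4  ** P1@[22:23]
[24] read 'b'  n4⇒n5 (via fail)
[25] read 'c'  n5⇒n6
[26] read 'c'  n6⇒n7
[27] read 'c'  n7⇒n8  ** P2@[24:27],P3@[25:27]
[28] read 'b'  n8⇒n5 (via fail)
[29] read 'c'  n5⇒n6
[30] read 'c'  n6⇒n7
[31] read 'c'  n7⇒n8  ** P2@[28:31],P3@[29:31]
[32] read 'd'  n8⇒n3 (via fail)
[33] read 'c'  n3⇒n9 (via fail)
[34] read 'c'  n9⇒n10
[35] read 'c'  n10⇒n11  ** P3@[33:35]
[36] read 'c'  n11⇒n11 (via fail)  ** P3@[34:36]
[37] read 'c'  n11⇒n11 (via fail)  ** P3@[35:37]
[38] read 'c'  n11⇒n11 (via fail)  ** P3@[36:38]
[39] read 'd'  n11⇒n3 (via fail)
[40] read 'b'  n3⇒n4  ** P1@[39:40]
[41] read 'c'  n4⇒n6 (via fail)
[42] read 'c'  n6⇒n7
[43] read 'c'  n7⇒n8  ** P2@[40:43],P3@[41:43]
[44] read 'd'  n8⇒n3 (via fail)
[45] read 'b'  n3⇒n4  ** P1@[44:45]
[46] read 'a'  n4⇒n1 (via fail)
[47] read 'd'  n1⇒n3 (via fail)
[48] read 'd'  n3⇒n3 (via fail)
[49] read 'b'  n3⇒n4  ** P1@[48:49]
[50] read 'd'  n4⇒n3 (via fail)
[51] read 'c'  n3⇒n9 (via fail)
[52] read 'b'  n9⇒n5 (via fail)
[53] read 'c'  n5⇒n6
[54] read 'c'  n6⇒n7
[55] read 'c'  n7⇒n8  ** P2@[52:55],P3@[53:55]
[56] read 'c'  n8⇒n11 (via fail)  ** P3@[54:56]
[57] read 'a'  n11⇒n1 (via fail)
[58] read 'd'  n1⇒n3 (via fail)
[59] read 'd'  n3⇒n3 (via fail)
[60] read 'a'  n3⇒n1 (via fail)
[61] read 'a'  n1⇒n2  ** P0@[60:61]
[62] read 'd'  n2⇒n3 (via fail)
[63] read 'b'  n3⇒n4  ** P1@[62:63]
[64] read 'd'  n4⇒n3 (via fail)
[65] read 'b'  n3⇒n4  ** P1@[64:65]
[66] read 'c'  n4⇒n6 (via fail)
[67] read 'c'  n6⇒n7
[68] read 'c'  n7⇒n8  ** P2@[65:68],P3@[66:68]
[69] read 'a'  n8⇒n1 (via fail)
[70] read 'c'  n1⇒n9 (via fail)
[71] read 'c'  n9⇒n10
[72] read 'c'  n10⇒n11  ** P3@[70:72]
[73] read 'd'  n11⇒n3 (via fail)
[74] read 'b'  n3⇒n4  ** P1@[73:74]
[75] read 'd'  n4⇒n3 (via fail)
[76] read 'b'  n3⇒n4  ** P1@[75:76]
[77] read 'd'  n4⇒n3 (via fail)
[78] read 'c'  n3⇒n9 (via fail)
[79] read 'c'  n9⇒n10

All matches (sorted): [[3,1],[7,2],[7,3],[11,1],[14,2],[14,3],[17,1],[19,1],[21,1],[23,1],[27,2],[27,3],[31,2],[31,3],[35,3],[36,3],[37,3],[38,3],[40,1],[43,2],[43,3],[45,1],[49,1],[55,2],[55,3],[56,3],[61,0],[63,1],[65,1],[68,2],[68,3],[72,3],[74,1],[76,1]]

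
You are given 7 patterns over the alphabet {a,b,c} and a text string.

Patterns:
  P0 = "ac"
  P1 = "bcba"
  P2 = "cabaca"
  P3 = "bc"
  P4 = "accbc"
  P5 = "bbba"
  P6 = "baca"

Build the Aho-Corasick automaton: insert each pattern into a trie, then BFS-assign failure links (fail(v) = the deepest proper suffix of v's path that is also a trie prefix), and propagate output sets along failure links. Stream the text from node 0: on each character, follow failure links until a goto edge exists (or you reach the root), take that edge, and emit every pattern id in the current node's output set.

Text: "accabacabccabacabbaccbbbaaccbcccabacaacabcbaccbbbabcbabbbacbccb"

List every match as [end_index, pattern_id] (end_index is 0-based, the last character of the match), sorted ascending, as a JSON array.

Build automaton:
Trie (insert patterns):
  0='ε' goto a→1 b→3 c→7
  1='a' goto c→2
  2='ac' goto c→13  [P0 ends]
  3='b' goto a→19 b→16 c→4
  4='bc' goto b→5  [P3 ends]
  5='bcb' goto a→6
  6='bcba' goto ·  [P1 ends]
  7='c' goto a→8
  8='ca' goto b→9
  9='cab' goto a→10
  10='caba' goto c→11
  11='cabac' goto a→12
  12='cabaca' goto ·  [P2 ends]
  13='acc' goto b→14
  14='accb' goto c→15
  15='accbc' goto ·  [P4 ends]
  16='bb' goto b→17
  17='bbb' goto a→18
  18='bbba' goto ·  [P5 ends]
  19='ba' goto c→20
  20='bac' goto a→21
  21='baca' goto ·  [P6 ends]

Failure links (BFS by depth):
  n1('a'): parent n0 fail=0; on 'a' 0 → fail=0;  out ∅∪∅=∅
  n3('b'): parent n0 fail=0; on 'b' 0 → fail=0;  out ∅∪∅=∅
  n7('c'): parent n0 fail=0; on 'c' 0 → fail=0;  out ∅∪∅=∅
  n2('ac'): parent n1 fail=0; on 'c' 0 → fail=7;  out {0}∪∅={0}
  n4('bc'): parent n3 fail=0; on 'c' 0 → fail=7;  out {3}∪∅={3}
  n8('ca'): parent n7 fail=0; on 'a' 0 → fail=1;  out ∅∪∅=∅
  n16('bb'): parent n3 fail=0; on 'b' 0 → fail=3;  out ∅∪∅=∅
  n19('ba'): parent n3 fail=0; on 'a' 0 → fail=1;  out ∅∪∅=∅
  n5('bcb'): parent n4 fail=7; on 'b' 7→0 → fail=3;  out ∅∪∅=∅
  n9('cab'): parent n8 fail=1; on 'b' 1→0 → fail=3;  out ∅∪∅=∅
  n13('acc'): parent n2 fail=7; on 'c' 7→0 → fail=7;  out ∅∪∅=∅
  n17('bbb'): parent n16 fail=3; on 'b' 3 → fail=16;  out ∅∪∅=∅
  n20('bac'): parent n19 fail=1; on 'c' 1 → fail=2;  out ∅∪{0}={0}
  n6('bcba'): parent n5 fail=3; on 'a' 3 → fail=19;  out {1}∪∅={1}
  n10('caba'): parent n9 fail=3; on 'a' 3 → fail=19;  out ∅∪∅=∅
  n14('accb'): parent n13 fail=7; on 'b' 7→0 → fail=3;  out ∅∪∅=∅
  n18('bbba'): parent n17 fail=16; on 'a' 16→3 → fail=19;  out {5}∪∅={5}
  n21('baca'): parent n20 fail=2; on 'a' 2→7 → fail=8;  out {6}∪∅={6}
  n11('cabac'): parent n10 fail=19; on 'c' 19 → fail=20;  out ∅∪{0}={0}
  n15('accbc'): parent n14 fail=3; on 'c' 3 → fail=4;  out {4}∪{3}={3,4}
  n12('cabaca'): parent n11 fail=20; on 'a' 20 → fail=21;  out {2}∪{6}={2,6}

Text stream:
pos 0 'a': at 1
pos 1 'c': at 2  → match P0@[0:1]
pos 2 'c': at 13
pos 3 'a': at 8 ·f
pos 4 'b': at 9
pos 5 'a': at 10
pos 6 'c': at 11  → match P0@[5:6]
pos 7 'a': at 12  → match P2@[2:7],P6@[4:7]
pos 8 'b': at 9 ·f
pos 9 'c': at 4 ·f  → match P3@[8:9]
pos 10 'c': at 7 ·f
pos 11 'a': at 8
pos 12 'b': at 9
pos 13 'a': at 10
pos 14 'c': at 11  → match P0@[13:14]
pos 15 'a': at 12  → match P2@[10:15],P6@[12:15]
pos 16 'b': at 9 ·f
pos 17 'b': at 16 ·f
pos 18 'a': at 19 ·f
pos 19 'c': at 20  → match P0@[18:19]
pos 20 'c': at 13 ·f
pos 21 'b': at 14
pos 22 'b': at 16 ·f
pos 23 'b': at 17
pos 24 'a': at 18  → match P5@[21:24]
pos 25 'a': at 1 ·f
pos 26 'c': at 2  → match P0@[25:26]
pos 27 'c': at 13
pos 28 'b': at 14
pos 29 'c': at 15  → match P3@[28:29],P4@[25:29]
pos 30 'c': at 7 ·f
pos 31 'c': at 7 ·f
pos 32 'a': at 8
pos 33 'b': at 9
pos 34 'a': at 10
pos 35 'c': at 11  → match P0@[34:35]
pos 36 'a': at 12  → match P2@[31:36],P6@[33:36]
pos 37 'a': at 1 ·f
pos 38 'c': at 2  → match P0@[37:38]
pos 39 'a': at 8 ·f
pos 40 'b': at 9
pos 41 'c': at 4 ·f  → match P3@[40:41]
pos 42 'b': at 5
pos 43 'a': at 6  → match P1@[40:43]
pos 44 'c': at 20 ·f  → match P0@[43:44]
pos 45 'c': at 13 ·f
pos 46 'b': at 14
pos 47 'b': at 16 ·f
pos 48 'b': at 17
pos 49 'a': at 18  → match P5@[46:49]
pos 50 'b': at 3 ·f
pos 51 'c': at 4  → match P3@[50:51]
pos 52 'b': at 5
pos 53 'a': at 6  → match P1@[50:53]
pos 54 'b': at 3 ·f
pos 55 'b': at 16
pos 56 'b': at 17
pos 57 'a': at 18  → match P5@[54:57]
pos 58 'c': at 20 ·f  → match P0@[57:58]
pos 59 'b': at 3 ·f
pos 60 'c': at 4  → match P3@[59:60]
pos 61 'c': at 7 ·f
pos 62 'b': at 3 ·f

Matches: [[1,0],[6,0],[7,2],[7,6],[9,3],[14,0],[15,2],[15,6],[19,0],[24,5],[26,0],[29,3],[29,4],[35,0],[36,2],[36,6],[38,0],[41,3],[43,1],[44,0],[49,5],[51,3],[53,1],[57,5],[58,0],[60,3]]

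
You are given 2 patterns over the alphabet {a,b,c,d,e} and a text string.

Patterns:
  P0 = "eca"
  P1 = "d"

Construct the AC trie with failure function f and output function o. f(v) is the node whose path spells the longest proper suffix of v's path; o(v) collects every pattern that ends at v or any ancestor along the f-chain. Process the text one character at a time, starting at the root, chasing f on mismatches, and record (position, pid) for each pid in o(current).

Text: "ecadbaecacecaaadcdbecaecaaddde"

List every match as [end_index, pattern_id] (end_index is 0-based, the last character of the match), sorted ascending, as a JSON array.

Construct AC machine:
Trie (insert patterns):
  0='ε' goto d→4 e→1
  1='e' goto c→2
  2='ec' goto a→3
  3='eca' goto ·  ←P0
  4='d' goto ·  ←P1

Failure links (BFS by depth):
  fail(1) 'e': from fail(0)=0 chase 'e': 0 ⇒ 0;  out=∅∪out(0)=∅
  fail(4) 'd': from fail(0)=0 chase 'd': 0 ⇒ 0;  out={1}∪out(0)={1}
  fail(2) 'ec': from fail(1)=0 chase 'c': 0 ⇒ 0;  out=∅∪out(0)=∅
  fail(3) 'eca': from fail(2)=0 chase 'a': 0 ⇒ 0;  out={0}∪out(0)={0}

Text stream:
[0] read 'e'  n0⇒n1
[1] read 'c'  n1⇒n2
[2] read 'a'  n2⇒n3  → match P0@[0:2]
[3] read 'd'  n3⇒n4 (fail-walked)  → match P1@[3:3]
[4] read 'b'  n4⇒n0 (fail-walked)
[5] read 'a'  n0⇒n0
[6] read 'e'  n0⇒n1
[7] read 'c'  n1⇒n2
[8] read 'a'  n2⇒n3  → match P0@[6:8]
[9] read 'c'  n3⇒n0 (fail-walked)
[10] read 'e'  n0⇒n1
[11] read 'c'  n1⇒n2
[12] read 'a'  n2⇒n3  → match P0@[10:12]
[13] read 'a'  n3⇒n0 (fail-walked)
[14] read 'a'  n0⇒n0
[15] read 'd'  n0⇒n4  → match P1@[15:15]
[16] read 'c'  n4⇒n0 (fail-walked)
[17] read 'd'  n0⇒n4  → match P1@[17:17]
[18] read 'b'  n4⇒n0 (fail-walked)
[19] read 'e'  n0⇒n1
[20] read 'c'  n1⇒n2
[21] read 'a'  n2⇒n3  → match P0@[19:21]
[22] read 'e'  n3⇒n1 (fail-walked)
[23] read 'c'  n1⇒n2
[24] read 'a'  n2⇒n3  → match P0@[22:24]
[25] read 'a'  n3⇒n0 (fail-walked)
[26] read 'd'  n0⇒n4  → match P1@[26:26]
[27] read 'd'  n4⇒n4 (fail-walked)  → match P1@[27:27]
[28] read 'd'  n4⇒n4 (fail-walked)  → match P1@[28:28]
[29] read 'e'  n4⇒n1 (fail-walked)

Matches: [[2,0],[3,1],[8,0],[12,0],[15,1],[17,1],[21,0],[24,0],[26,1],[27,1],[28,1]]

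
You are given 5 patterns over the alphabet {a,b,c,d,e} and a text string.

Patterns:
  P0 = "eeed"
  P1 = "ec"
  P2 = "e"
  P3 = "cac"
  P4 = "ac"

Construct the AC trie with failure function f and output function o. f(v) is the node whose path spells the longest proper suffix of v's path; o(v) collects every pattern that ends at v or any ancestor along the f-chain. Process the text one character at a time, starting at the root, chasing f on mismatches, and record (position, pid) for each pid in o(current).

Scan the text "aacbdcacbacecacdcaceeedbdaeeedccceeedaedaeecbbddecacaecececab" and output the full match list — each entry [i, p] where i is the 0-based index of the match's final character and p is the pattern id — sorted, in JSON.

Build automaton:
Trie nodes:
  n0 'ε': a→9 c→6 e→1
  n1 'e': c→5 e→2  ←P2
  n2 'ee': e→3
  n3 'eee': d→4
  n4 'eeed': ·  ←P0
  n5 'ec': ·  ←P1
  n6 'c': a→7
  n7 'ca': c→8
  n8 'cac': ·  ←P3
  n9 'a': c→10
  n10 'ac': ·  ←P4

BFS fail/out derivation:
  n1('e'): parent n0 fail=0; on 'e' 0 → fail=0;  out {2}∪∅={2}
  n6('c'): parent n0 fail=0; on 'c' 0 → fail=0;  out ∅∪∅=∅
  n9('a'): parent n0 fail=0; on 'a' 0 → fail=0;  out ∅∪∅=∅
  n2('ee'): parent n1 fail=0; on 'e' 0 → fail=1;  out ∅∪{2}={2}
  n5('ec'): parent n1 fail=0; on 'c' 0 → fail=6;  out {1}∪∅={1}
  n7('ca'): parent n6 fail=0; on 'a' 0 → fail=9;  out ∅∪∅=∅
  n10('ac'): parent n9 fail=0; on 'c' 0 → fail=6;  out {4}∪∅={4}
  n3('eee'): parent n2 fail=1; on 'e' 1 → fail=2;  out ∅∪{2}={2}
  n8('cac'): parent n7 fail=9; on 'c' 9 → fail=10;  out {3}∪{4}={3,4}
  n4('eeed'): parent n3 fail=2; on 'd' 2→1→0 → fail=0;  out {0}∪∅={0}

Run:
pos 0 'a': at 9
pos 1 'a': at 9 (fail-walked)
pos 2 'c': at 10  → match P4@[1:2]
pos 3 'b': at 0 (fail-walked)
pos 4 'd': at 0
pos 5 'c': at 6
pos 6 'a': at 7
pos 7 'c': at 8  → match P3@[5:7],P4@[6:7]
pos 8 'b': at 0 (fail-walked)
pos 9 'a': at 9
pos 10 'c': at 10  → match P4@[9:10]
pos 11 'e': at 1 (fail-walked)  → match P2@[11:11]
pos 12 'c': at 5  → match P1@[11:12]
pos 13 'a': at 7 (fail-walked)
pos 14 'c': at 8  → match P3@[12:14],P4@[13:14]
pos 15 'd': at 0 (fail-walked)
pos 16 'c': at 6
pos 17 'a': at 7
pos 18 'c': at 8  → match P3@[16:18],P4@[17:18]
pos 19 'e': at 1 (fail-walked)  → match P2@[19:19]
pos 20 'e': at 2  → match P2@[20:20]
pos 21 'e': at 3  → match P2@[21:21]
pos 22 'd': at 4  → match P0@[19:22]
pos 23 'b': at 0 (fail-walked)
pos 24 'd': at 0
pos 25 'a': at 9
pos 26 'e': at 1 (fail-walked)  → match P2@[26:26]
pos 27 'e': at 2  → match P2@[27:27]
pos 28 'e': at 3  → match P2@[28:28]
pos 29 'd': at 4  → match P0@[26:29]
pos 30 'c': at 6 (fail-walked)
pos 31 'c': at 6 (fail-walked)
pos 32 'c': at 6 (fail-walked)
pos 33 'e': at 1 (fail-walked)  → match P2@[33:33]
pos 34 'e': at 2  → match P2@[34:34]
pos 35 'e': at 3  → match P2@[35:35]
pos 36 'd': at 4  → match P0@[33:36]
pos 37 'a': at 9 (fail-walked)
pos 38 'e': at 1 (fail-walked)  → match P2@[38:38]
pos 39 'd': at 0 (fail-walked)
pos 40 'a': at 9
pos 41 'e': at 1 (fail-walked)  → match P2@[41:41]
pos 42 'e': at 2  → match P2@[42:42]
pos 43 'c': at 5 (fail-walked)  → match P1@[42:43]
pos 44 'b': at 0 (fail-walked)
pos 45 'b': at 0
pos 46 'd': at 0
pos 47 'd': at 0
pos 48 'e': at 1  → match P2@[48:48]
pos 49 'c': at 5  → match P1@[48:49]
pos 50 'a': at 7 (fail-walked)
pos 51 'c': at 8  → match P3@[49:51],P4@[50:51]
pos 52 'a': at 7 (fail-walked)
pos 53 'e': at 1 (fail-walked)  → match P2@[53:53]
pos 54 'c': at 5  → match P1@[53:54]
pos 55 'e': at 1 (fail-walked)  → match P2@[55:55]
pos 56 'c': at 5  → match P1@[55:56]
pos 57 'e': at 1 (fail-walked)  → match P2@[57:57]
pos 58 'c': at 5  → match P1@[57:58]
pos 59 'a': at 7 (fail-walked)
pos 60 'b': at 0 (fail-walked)

Matches: [[2,4],[7,3],[7,4],[10,4],[11,2],[12,1],[14,3],[14,4],[18,3],[18,4],[19,2],[20,2],[21,2],[22,0],[26,2],[27,2],[28,2],[29,0],[33,2],[34,2],[35,2],[36,0],[38,2],[41,2],[42,2],[43,1],[48,2],[49,1],[51,3],[51,4],[53,2],[54,1],[55,2],[56,1],[57,2],[58,1]]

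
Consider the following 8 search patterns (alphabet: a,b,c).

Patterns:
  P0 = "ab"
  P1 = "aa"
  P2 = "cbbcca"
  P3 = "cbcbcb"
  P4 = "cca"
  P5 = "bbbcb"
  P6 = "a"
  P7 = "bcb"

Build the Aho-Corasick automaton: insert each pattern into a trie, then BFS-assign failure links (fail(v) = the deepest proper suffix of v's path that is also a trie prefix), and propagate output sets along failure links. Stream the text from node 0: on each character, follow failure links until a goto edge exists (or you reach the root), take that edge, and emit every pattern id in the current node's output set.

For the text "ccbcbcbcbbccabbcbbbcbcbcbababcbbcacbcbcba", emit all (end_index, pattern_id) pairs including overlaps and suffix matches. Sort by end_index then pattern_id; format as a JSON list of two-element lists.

Construct AC machine:
Trie nodes:
  0='ε' goto a→1 b→16 c→4
  1='a' goto a→3 b→2  ←P6
  2='ab' goto ·  ←P0
  3='aa' goto ·  ←P1
  4='c' goto b→5 c→14
  5='cb' goto b→6 c→10
  6='cbb' goto c→7
  7='cbbc' goto c→8
  8='cbbcc' goto a→9
  9='cbbcca' goto ·  ←P2
  10='cbc' goto b→11
  11='cbcb' goto c→12
  12='cbcbc' goto b→13
  13='cbcbcb' goto ·  ←P3
  14='cc' goto a→15
  15='cca' goto ·  ←P4
  16='b' goto b→17 c→21
  17='bb' goto b→18
  18='bbb' goto c→19
  19='bbbc' goto b→20
  20='bbbcb' goto ·  ←P5
  21='bc' goto b→22
  22='bcb' goto ·  ←P7

Failure links (BFS by depth):
  n1('a'): parent n0 fail=0; on 'a' 0 → fail=0;  out {6}∪∅={6}
  n4('c'): parent n0 fail=0; on 'c' 0 → fail=0;  out ∅∪∅=∅
  n16('b'): parent n0 fail=0; on 'b' 0 → fail=0;  out ∅∪∅=∅
  n2('ab'): parent n1 fail=0; on 'b' 0 → fail=16;  out {0}∪∅={0}
  n3('aa'): parent n1 fail=0; on 'a' 0 → fail=1;  out {1}∪{6}={1,6}
  n5('cb'): parent n4 fail=0; on 'b' 0 → fail=16;  out ∅∪∅=∅
  n14('cc'): parent n4 fail=0; on 'c' 0 → fail=4;  out ∅∪∅=∅
  n17('bb'): parent n16 fail=0; on 'b' 0 → fail=16;  out ∅∪∅=∅
  n21('bc'): parent n16 fail=0; on 'c' 0 → fail=4;  out ∅∪∅=∅
  n6('cbb'): parent n5 fail=16; on 'b' 16 → fail=17;  out ∅∪∅=∅
  n10('cbc'): parent n5 fail=16; on 'c' 16 → fail=21;  out ∅∪∅=∅
  n15('cca'): parent n14 fail=4; on 'a' 4→0 → fail=1;  out {4}∪{6}={4,6}
  n18('bbb'): parent n17 fail=16; on 'b' 16 → fail=17;  out ∅∪∅=∅
  n22('bcb'): parent n21 fail=4; on 'b' 4 → fail=5;  out {7}∪∅={7}
  n7('cbbc'): parent n6 fail=17; on 'c' 17→16 → fail=21;  out ∅∪∅=∅
  n11('cbcb'): parent n10 fail=21; on 'b' 21 → fail=22;  out ∅∪{7}={7}
  n19('bbbc'): parent n18 fail=17; on 'c' 17→16 → fail=21;  out ∅∪∅=∅
  n8('cbbcc'): parent n7 fail=21; on 'c' 21→4 → fail=14;  out ∅∪∅=∅
  n12('cbcbc'): parent n11 fail=22; on 'c' 22→5 → fail=10;  out ∅∪∅=∅
  n20('bbbcb'): parent n19 fail=21; on 'b' 21 → fail=22;  out {5}∪{7}={5,7}
  n9('cbbcca'): parent n8 fail=14; on 'a' 14 → fail=15;  out {2}∪{4,6}={2,4,6}
  n13('cbcbcb'): parent n12 fail=10; on 'b' 10 → fail=11;  out {3}∪{7}={3,7}

Scan:
i=0 'c': node 0→4
i=1 'c': node 4→14
i=2 'b': node 14→5 ·f
i=3 'c': node 5→10
i=4 'b': node 10→11  emit P7@[2:4]
i=5 'c': node 11→12
i=6 'b': node 12→13  emit P3@[1:6],P7@[4:6]
i=7 'c': node 13→12 ·f
i=8 'b': node 12→13  emit P3@[3:8],P7@[6:8]
i=9 'b': node 13→6 ·f
i=10 'c': node 6→7
i=11 'c': node 7→8
i=12 'a': node 8→9  emit P2@[7:12],P4@[10:12],P6@[12:12]
i=13 'b': node 9→2 ·f  emit P0@[12:13]
i=14 'b': node 2→17 ·f
i=15 'c': node 17→21 ·f
i=16 'b': node 21→22  emit P7@[14:16]
i=17 'b': node 22→6 ·f
i=18 'b': node 6→18 ·f
i=19 'c': node 18→19
i=20 'b': node 19→20  emit P5@[16:20],P7@[18:20]
i=21 'c': node 20→10 ·f
i=22 'b': node 10→11  emit P7@[20:22]
i=23 'c': node 11→12
i=24 'b': node 12→13  emit P3@[19:24],P7@[22:24]
i=25 'a': node 13→1 ·f  emit P6@[25:25]
i=26 'b': node 1→2  emit P0@[25:26]
i=27 'a': node 2→1 ·f  emit P6@[27:27]
i=28 'b': node 1→2  emit P0@[27:28]
i=29 'c': node 2→21 ·f
i=30 'b': node 21→22  emit P7@[28:30]
i=31 'b': node 22→6 ·f
i=32 'c': node 6→7
i=33 'a': node 7→1 ·f  emit P6@[33:33]
i=34 'c': node 1→4 ·f
i=35 'b': node 4→5
i=36 'c': node 5→10
i=37 'b': node 10→11  emit P7@[35:37]
i=38 'c': node 11→12
i=39 'b': node 12→13  emit P3@[34:39],P7@[37:39]
i=40 'a': node 13→1 ·f  emit P6@[40:40]

All matches (sorted): [[4,7],[6,3],[6,7],[8,3],[8,7],[12,2],[12,4],[12,6],[13,0],[16,7],[20,5],[20,7],[22,7],[24,3],[24,7],[25,6],[26,0],[27,6],[28,0],[30,7],[33,6],[37,7],[39,3],[39,7],[40,6]]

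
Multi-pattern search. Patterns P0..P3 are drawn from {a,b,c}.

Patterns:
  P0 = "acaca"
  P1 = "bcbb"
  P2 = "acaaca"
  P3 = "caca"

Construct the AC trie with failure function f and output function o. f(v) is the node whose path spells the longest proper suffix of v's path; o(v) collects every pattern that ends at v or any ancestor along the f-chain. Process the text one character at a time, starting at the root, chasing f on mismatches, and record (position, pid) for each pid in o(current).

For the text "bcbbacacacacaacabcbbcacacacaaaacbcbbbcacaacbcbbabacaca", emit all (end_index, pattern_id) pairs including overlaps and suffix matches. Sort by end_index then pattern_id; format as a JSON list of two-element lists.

Build automaton:
Trie nodes:
  0='ε' goto a→1 b→6 c→13
  1='a' goto c→2
  2='ac' goto a→3
  3='aca' goto a→10 c→4
  4='acac' goto a→5
  5='acaca' goto ·  ←P0
  6='b' goto c→7
  7='bc' goto b→8
  8='bcb' goto b→9
  9='bcbb' goto ·  ←P1
  10='acaa' goto c→11
  11='acaac' goto a→12
  12='acaaca' goto ·  ←P2
  13='c' goto a→14
  14='ca' goto c→15
  15='cac' goto a→16
  16='caca' goto ·  ←P3

BFS fail/out derivation:
  n1('a'): parent n0 fail=0; on 'a' 0 → fail=0;  out ∅∪∅=∅
  n6('b'): parent n0 fail=0; on 'b' 0 → fail=0;  out ∅∪∅=∅
  n13('c'): parent n0 fail=0; on 'c' 0 → fail=0;  out ∅∪∅=∅
  n2('ac'): parent n1 fail=0; on 'c' 0 → fail=13;  out ∅∪∅=∅
  n7('bc'): parent n6 fail=0; on 'c' 0 → fail=13;  out ∅∪∅=∅
  n14('ca'): parent n13 fail=0; on 'a' 0 → fail=1;  out ∅∪∅=∅
  n3('aca'): parent n2 fail=13; on 'a' 13 → fail=14;  out ∅∪∅=∅
  n8('bcb'): parent n7 fail=13; on 'b' 13→0 → fail=6;  out ∅∪∅=∅
  n15('cac'): parent n14 fail=1; on 'c' 1 → fail=2;  out ∅∪∅=∅
  n4('acac'): parent n3 fail=14; on 'c' 14 → fail=15;  out ∅∪∅=∅
  n9('bcbb'): parent n8 fail=6; on 'b' 6→0 → fail=6;  out {1}∪∅={1}
  n10('acaa'): parent n3 fail=14; on 'a' 14→1→0 → fail=1;  out ∅∪∅=∅
  n16('caca'): parent n15 fail=2; on 'a' 2 → fail=3;  out {3}∪∅={3}
  n5('acaca'): parent n4 fail=15; on 'a' 15 → fail=16;  out {0}∪{3}={0,3}
  n11('acaac'): parent n10 fail=1; on 'c' 1 → fail=2;  out ∅∪∅=∅
  n12('acaaca'): parent n11 fail=2; on 'a' 2 → fail=3;  out {2}∪∅={2}

Run:
[0] read 'b'  n0⇒n6
[1] read 'c'  n6⇒n7
[2] read 'b'  n7⇒n8
[3] read 'b'  n8⇒n9  → match P1@[0:3]
[4] read 'a'  n9⇒n1 ·f
[5] read 'c'  n1⇒n2
[6] read 'a'  n2⇒n3
[7] read 'c'  n3⇒n4
[8] read 'a'  n4⇒n5  → match P0@[4:8],P3@[5:8]
[9] read 'c'  n5⇒n4 ·f
[10] read 'a'  n4⇒n5  → match P0@[6:10],P3@[7:10]
[11] read 'c'  n5⇒n4 ·f
[12] read 'a'  n4⇒n5  → match P0@[8:12],P3@[9:12]
[13] read 'a'  n5⇒n10 ·f
[14] read 'c'  n10⇒n11
[15] read 'a'  n11⇒n12  → match P2@[10:15]
[16] read 'b'  n12⇒n6 ·f
[17] read 'c'  n6⇒n7
[18] read 'b'  n7⇒n8
[19] read 'b'  n8⇒n9  → match P1@[16:19]
[20] read 'c'  n9⇒n7 ·f
[21] read 'a'  n7⇒n14 ·f
[22] read 'c'  n14⇒n15
[23] read 'a'  n15⇒n16  → match P3@[20:23]
[24] read 'c'  n16⇒n4 ·f
[25] read 'a'  n4⇒n5  → match P0@[21:25],P3@[22:25]
[26] read 'c'  n5⇒n4 ·f
[27] read 'a'  n4⇒n5  → match P0@[23:27],P3@[24:27]
[28] read 'a'  n5⇒n10 ·f
[29] read 'a'  n10⇒n1 ·f
[30] read 'a'  n1⇒n1 ·f
[31] read 'c'  n1⇒n2
[32] read 'b'  n2⇒n6 ·f
[33] read 'c'  n6⇒n7
[34] read 'b'  n7⇒n8
[35] read 'b'  n8⇒n9  → match P1@[32:35]
[36] read 'b'  n9⇒n6 ·f
[37] read 'c'  n6⇒n7
[38] read 'a'  n7⇒n14 ·f
[39] read 'c'  n14⇒n15
[40] read 'a'  n15⇒n16  → match P3@[37:40]
[41] read 'a'  n16⇒n10 ·f
[42] read 'c'  n10⇒n11
[43] read 'b'  n11⇒n6 ·f
[44] read 'c'  n6⇒n7
[45] read 'b'  n7⇒n8
[46] read 'b'  n8⇒n9  → match P1@[43:46]
[47] read 'a'  n9⇒n1 ·f
[48] read 'b'  n1⇒n6 ·f
[49] read 'a'  n6⇒n1 ·f
[50] read 'c'  n1⇒n2
[51] read 'a'  n2⇒n3
[52] read 'c'  n3⇒n4
[53] read 'a'  n4⇒n5  → match P0@[49:53],P3@[50:53]

All matches (sorted): [[3,1],[8,0],[8,3],[10,0],[10,3],[12,0],[12,3],[15,2],[19,1],[23,3],[25,0],[25,3],[27,0],[27,3],[35,1],[40,3],[46,1],[53,0],[53,3]]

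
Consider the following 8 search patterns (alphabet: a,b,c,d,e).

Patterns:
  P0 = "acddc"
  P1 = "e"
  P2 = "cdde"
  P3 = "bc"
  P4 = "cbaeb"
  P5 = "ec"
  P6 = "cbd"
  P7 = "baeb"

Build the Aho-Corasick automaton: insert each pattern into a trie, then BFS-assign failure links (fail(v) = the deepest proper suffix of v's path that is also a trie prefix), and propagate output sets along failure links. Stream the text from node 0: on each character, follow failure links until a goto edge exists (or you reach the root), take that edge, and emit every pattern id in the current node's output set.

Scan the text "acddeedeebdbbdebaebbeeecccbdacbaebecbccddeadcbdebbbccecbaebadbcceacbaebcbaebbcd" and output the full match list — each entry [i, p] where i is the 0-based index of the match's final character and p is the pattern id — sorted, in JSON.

Build automaton:
Trie (insert patterns):
  n0 'ε': a→1 b→11 c→7 e→6
  n1 'a': c→2
  n2 'ac': d→3
  n3 'acd': d→4
  n4 'acdd': c→5
  n5 'acddc': ·  [P0 ends]
  n6 'e': c→17  [P1 ends]
  n7 'c': b→13 d→8
  n8 'cd': d→9
  n9 'cdd': e→10
  n10 'cdde': ·  [P2 ends]
  n11 'b': a→19 c→12
  n12 'bc': ·  [P3 ends]
  n13 'cb': a→14 d→18
  n14 'cba': e→15
  n15 'cbae': b→16
  n16 'cbaeb': ·  [P4 ends]
  n17 'ec': ·  [P5 ends]
  n18 'cbd': ·  [P6 ends]
  n19 'ba': e→20
  n20 'bae': b→21
  n21 'baeb': ·  [P7 ends]

BFS fail/out derivation:
  n1('a'): parent n0 fail=0; on 'a' 0 → fail=0;  out ∅∪∅=∅
  n6('e'): parent n0 fail=0; on 'e' 0 → fail=0;  out {1}∪∅={1}
  n7('c'): parent n0 fail=0; on 'c' 0 → fail=0;  out ∅∪∅=∅
  n11('b'): parent n0 fail=0; on 'b' 0 → fail=0;  out ∅∪∅=∅
  n2('ac'): parent n1 fail=0; on 'c' 0 → fail=7;  out ∅∪∅=∅
  n8('cd'): parent n7 fail=0; on 'd' 0 → fail=0;  out ∅∪∅=∅
  n12('bc'): parent n11 fail=0; on 'c' 0 → fail=7;  out {3}∪∅={3}
  n13('cb'): parent n7 fail=0; on 'b' 0 → fail=11;  out ∅∪∅=∅
  n17('ec'): parent n6 fail=0; on 'c' 0 → fail=7;  out {5}∪∅={5}
  n19('ba'): parent n11 fail=0; on 'a' 0 → fail=1;  out ∅∪∅=∅
  n3('acd'): parent n2 fail=7; on 'd' 7 → fail=8;  out ∅∪∅=∅
  n9('cdd'): parent n8 fail=0; on 'd' 0 → fail=0;  out ∅∪∅=∅
  n14('cba'): parent n13 fail=11; on 'a' 11 → fail=19;  out ∅∪∅=∅
  n18('cbd'): parent n13 fail=11; on 'd' 11→0 → fail=0;  out {6}∪∅={6}
  n20('bae'): parent n19 fail=1; on 'e' 1→0 → fail=6;  out ∅∪{1}={1}
  n4('acdd'): parent n3 fail=8; on 'd' 8 → fail=9;  out ∅∪∅=∅
  n10('cdde'): parent n9 fail=0; on 'e' 0 → fail=6;  out {2}∪{1}={1,2}
  n15('cbae'): parent n14 fail=19; on 'e' 19 → fail=20;  out ∅∪{1}={1}
  n21('baeb'): parent n20 fail=6; on 'b' 6→0 → fail=11;  out {7}∪∅={7}
  n5('acddc'): parent n4 fail=9; on 'c' 9→0 → fail=7;  out {0}∪∅={0}
  n16('cbaeb'): parent n15 fail=20; on 'b' 20 → fail=21;  out {4}∪{7}={4,7}

Text stream:
i=0 'a': node 0→1
i=1 'c': node 1→2
i=2 'd': node 2→3
i=3 'd': node 3→4
i=4 'e': node 4→10 (via fail)  ** P1@[4:4],P2@[1:4]
i=5 'e': node 10→6 (via fail)  ** P1@[5:5]
i=6 'd': node 6→0 (via fail)
i=7 'e': node 0→6  ** P1@[7:7]
i=8 'e': node 6→6 (via fail)  ** P1@[8:8]
i=9 'b': node 6→11 (via fail)
i=10 'd': node 11→0 (via fail)
i=11 'b': node 0→11
i=12 'b': node 11→11 (via fail)
i=13 'd': node 11→0 (via fail)
i=14 'e': node 0→6  ** P1@[14:14]
i=15 'b': node 6→11 (via fail)
i=16 'a': node 11→19
i=17 'e': node 19→20  ** P1@[17:17]
i=18 'b': node 20→21  ** P7@[15:18]
i=19 'b': node 21→11 (via fail)
i=20 'e': node 11→6 (via fail)  ** P1@[20:20]
i=21 'e': node 6→6 (via fail)  ** P1@[21:21]
i=22 'e': node 6→6 (via fail)  ** P1@[22:22]
i=23 'c': node 6→17  ** P5@[22:23]
i=24 'c': node 17→7 (via fail)
i=25 'c': node 7→7 (via fail)
i=26 'b': node 7→13
i=27 'd': node 13→18  ** P6@[25:27]
i=28 'a': node 18→1 (via fail)
i=29 'c': node 1→2
i=30 'b': node 2→13 (via fail)
i=31 'a': node 13→14
i=32 'e': node 14→15  ** P1@[32:32]
i=33 'b': node 15→16  ** P4@[29:33],P7@[30:33]
i=34 'e': node 16→6 (via fail)  ** P1@[34:34]
i=35 'c': node 6→17  ** P5@[34:35]
i=36 'b': node 17→13 (via fail)
i=37 'c': node 13→12 (via fail)  ** P3@[36:37]
i=38 'c': node 12→7 (via fail)
i=39 'd': node 7→8
i=40 'd': node 8→9
i=41 'e': node 9→10  ** P1@[41:41],P2@[38:41]
i=42 'a': node 10→1 (via fail)
i=43 'd': node 1→0 (via fail)
i=44 'c': node 0→7
i=45 'b': node 7→13
i=46 'd': node 13→18  ** P6@[44:46]
i=47 'e': node 18→6 (via fail)  ** P1@[47:47]
i=48 'b': node 6→11 (via fail)
i=49 'b': node 11→11 (via fail)
i=50 'b': node 11→11 (via fail)
i=51 'c': node 11→12  ** P3@[50:51]
i=52 'c': node 12→7 (via fail)
i=53 'e': node 7→6 (via fail)  ** P1@[53:53]
i=54 'c': node 6→17  ** P5@[53:54]
i=55 'b': node 17→13 (via fail)
i=56 'a': node 13→14
i=57 'e': node 14→15  ** P1@[57:57]
i=58 'b': node 15→16  ** P4@[54:58],P7@[55:58]
i=59 'a': node 16→19 (via fail)
i=60 'd': node 19→0 (via fail)
i=61 'b': node 0→11
i=62 'c': node 11→12  ** P3@[61:62]
i=63 'c': node 12→7 (via fail)
i=64 'e': node 7→6 (via fail)  ** P1@[64:64]
i=65 'a': node 6→1 (via fail)
i=66 'c': node 1→2
i=67 'b': node 2→13 (via fail)
i=68 'a': node 13→14
i=69 'e': node 14→15  ** P1@[69:69]
i=70 'b': node 15→16  ** P4@[66:70],P7@[67:70]
i=71 'c': node 16→12 (via fail)  ** P3@[70:71]
i=72 'b': node 12→13 (via fail)
i=73 'a': node 13→14
i=74 'e': node 14→15  ** P1@[74:74]
i=75 'b': node 15→16  ** P4@[71:75],P7@[72:75]
i=76 'b': node 16→11 (via fail)
i=77 'c': node 11→12  ** P3@[76:77]
i=78 'd': node 12→8 (via fail)

Matches: [[4,1],[4,2],[5,1],[7,1],[8,1],[14,1],[17,1],[18,7],[20,1],[21,1],[22,1],[23,5],[27,6],[32,1],[33,4],[33,7],[34,1],[35,5],[37,3],[41,1],[41,2],[46,6],[47,1],[51,3],[53,1],[54,5],[57,1],[58,4],[58,7],[62,3],[64,1],[69,1],[70,4],[70,7],[71,3],[74,1],[75,4],[75,7],[77,3]]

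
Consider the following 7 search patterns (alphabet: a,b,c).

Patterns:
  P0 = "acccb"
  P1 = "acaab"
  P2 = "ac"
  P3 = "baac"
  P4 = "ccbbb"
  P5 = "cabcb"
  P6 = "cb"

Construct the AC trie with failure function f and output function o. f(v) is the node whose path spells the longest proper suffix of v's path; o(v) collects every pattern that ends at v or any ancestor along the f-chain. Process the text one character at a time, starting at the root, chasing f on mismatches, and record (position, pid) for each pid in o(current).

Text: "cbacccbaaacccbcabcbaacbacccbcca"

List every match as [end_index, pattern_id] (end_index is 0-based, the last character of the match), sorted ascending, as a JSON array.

Construct AC machine:
Trie (insert patterns):
  0='ε' goto a→1 b→9 c→13
  1='a' goto c→2
  2='ac' goto a→6 c→3  [P2 ends]
  3='acc' goto c→4
  4='accc' goto b→5
  5='acccb' goto ·  [P0 ends]
  6='aca' goto a→7
  7='acaa' goto b→8
  8='acaab' goto ·  [P1 ends]
  9='b' goto a→10
  10='ba' goto a→11
  11='baa' goto c→12
  12='baac' goto ·  [P3 ends]
  13='c' goto a→18 b→22 c→14
  14='cc' goto b→15
  15='ccb' goto b→16
  16='ccbb' goto b→17
  17='ccbbb' goto ·  [P4 ends]
  18='ca' goto b→19
  19='cab' goto c→20
  20='cabc' goto b→21
  21='cabcb' goto ·  [P5 ends]
  22='cb' goto ·  [P6 ends]

Failure links (BFS by depth):
  n1('a'): parent n0 fail=0; on 'a' 0 → fail=0;  out ∅∪∅=∅
  n9('b'): parent n0 fail=0; on 'b' 0 → fail=0;  out ∅∪∅=∅
  n13('c'): parent n0 fail=0; on 'c' 0 → fail=0;  out ∅∪∅=∅
  n2('ac'): parent n1 fail=0; on 'c' 0 → fail=13;  out {2}∪∅={2}
  n10('ba'): parent n9 fail=0; on 'a' 0 → fail=1;  out ∅∪∅=∅
  n14('cc'): parent n13 fail=0; on 'c' 0 → fail=13;  out ∅∪∅=∅
  n18('ca'): parent n13 fail=0; on 'a' 0 → fail=1;  out ∅∪∅=∅
  n22('cb'): parent n13 fail=0; on 'b' 0 → fail=9;  out {6}∪∅={6}
  n3('acc'): parent n2 fail=13; on 'c' 13 → fail=14;  out ∅∪∅=∅
  n6('aca'): parent n2 fail=13; on 'a' 13 → fail=18;  out ∅∪∅=∅
  n11('baa'): parent n10 fail=1; on 'a' 1→0 → fail=1;  out ∅∪∅=∅
  n15('ccb'): parent n14 fail=13; on 'b' 13 → fail=22;  out ∅∪{6}={6}
  n19('cab'): parent n18 fail=1; on 'b' 1→0 → fail=9;  out ∅∪∅=∅
  n4('accc'): parent n3 fail=14; on 'c' 14→13 → fail=14;  out ∅∪∅=∅
  n7('acaa'): parent n6 fail=18; on 'a' 18→1→0 → fail=1;  out ∅∪∅=∅
  n12('baac'): parent n11 fail=1; on 'c' 1 → fail=2;  out {3}∪{2}={2,3}
  n16('ccbb'): parent n15 fail=22; on 'b' 22→9→0 → fail=9;  out ∅∪∅=∅
  n20('cabc'): parent n19 fail=9; on 'c' 9→0 → fail=13;  out ∅∪∅=∅
  n5('acccb'): parent n4 fail=14; on 'b' 14 → fail=15;  out {0}∪{6}={0,6}
  n8('acaab'): parent n7 fail=1; on 'b' 1→0 → fail=9;  out {1}∪∅={1}
  n17('ccbbb'): parent n16 fail=9; on 'b' 9→0 → fail=9;  out {4}∪∅={4}
  n21('cabcb'): parent n20 fail=13; on 'b' 13 → fail=22;  out {5}∪{6}={5,6}

Text stream:
i=0 'c': node 0→13
i=1 'b': node 13→22  → match P6@[0:1]
i=2 'a': node 22→10 ·f
i=3 'c': node 10→2 ·f  → match P2@[2:3]
i=4 'c': node 2→3
i=5 'c': node 3→4
i=6 'b': node 4→5  → match P0@[2:6],P6@[5:6]
i=7 'a': node 5→10 ·f
i=8 'a': node 10→11
i=9 'a': node 11→1 ·f
i=10 'c': node 1→2  → match P2@[9:10]
i=11 'c': node 2→3
i=12 'c': node 3→4
i=13 'b': node 4→5  → match P0@[9:13],P6@[12:13]
i=14 'c': node 5→13 ·f
i=15 'a': node 13→18
i=16 'b': node 18→19
i=17 'c': node 19→20
i=18 'b': node 20→21  → match P5@[14:18],P6@[17:18]
i=19 'a': node 21→10 ·f
i=20 'a': node 10→11
i=21 'c': node 11→12  → match P2@[20:21],P3@[18:21]
i=22 'b': node 12→22 ·f  → match P6@[21:22]
i=23 'a': node 22→10 ·f
i=24 'c': node 10→2 ·f  → match P2@[23:24]
i=25 'c': node 2→3
i=26 'c': node 3→4
i=27 'b': node 4→5  → match P0@[23:27],P6@[26:27]
i=28 'c': node 5→13 ·f
i=29 'c': node 13→14
i=30 'a': node 14→18 ·f

Result: [[1,6],[3,2],[6,0],[6,6],[10,2],[13,0],[13,6],[18,5],[18,6],[21,2],[21,3],[22,6],[24,2],[27,0],[27,6]]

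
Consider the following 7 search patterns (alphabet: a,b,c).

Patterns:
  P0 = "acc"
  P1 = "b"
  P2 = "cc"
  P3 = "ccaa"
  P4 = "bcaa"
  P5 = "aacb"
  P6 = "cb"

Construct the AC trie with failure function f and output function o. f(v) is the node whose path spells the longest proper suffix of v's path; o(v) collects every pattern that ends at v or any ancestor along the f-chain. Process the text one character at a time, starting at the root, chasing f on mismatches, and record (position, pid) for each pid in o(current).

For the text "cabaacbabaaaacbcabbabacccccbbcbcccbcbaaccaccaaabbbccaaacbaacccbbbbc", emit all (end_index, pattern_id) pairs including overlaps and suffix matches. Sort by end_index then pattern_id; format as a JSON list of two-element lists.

Construct AC machine:
Trie nodes:
  n0 'ε': a→1 b→4 c→5
  n1 'a': a→12 c→2
  n2 'ac': c→3
  n3 'acc': ·  [P0 ends]
  n4 'b': c→9  [P1 ends]
  n5 'c': b→15 c→6
  n6 'cc': a→7  [P2 ends]
  n7 'cca': a→8
  n8 'ccaa': ·  [P3 ends]
  n9 'bc': a→10
  n10 'bca': a→11
  n11 'bcaa': ·  [P4 ends]
  n12 'aa': c→13
  n13 'aac': b→14
  n14 'aacb': ·  [P5 ends]
  n15 'cb': ·  [P6 ends]

BFS fail/out derivation:
  n1('a'): parent n0 fail=0; on 'a' 0 → fail=0;  out ∅∪∅=∅
  n4('b'): parent n0 fail=0; on 'b' 0 → fail=0;  out {1}∪∅={1}
  n5('c'): parent n0 fail=0; on 'c' 0 → fail=0;  out ∅∪∅=∅
  n2('ac'): parent n1 fail=0; on 'c' 0 → fail=5;  out ∅∪∅=∅
  n6('cc'): parent n5 fail=0; on 'c' 0 → fail=5;  out {2}∪∅={2}
  n9('bc'): parent n4 fail=0; on 'c' 0 → fail=5;  out ∅∪∅=∅
  n12('aa'): parent n1 fail=0; on 'a' 0 → fail=1;  out ∅∪∅=∅
  n15('cb'): parent n5 fail=0; on 'b' 0 → fail=4;  out {6}∪{1}={1,6}
  n3('acc'): parent n2 fail=5; on 'c' 5 → fail=6;  out {0}∪{2}={0,2}
  n7('cca'): parent n6 fail=5; on 'a' 5→0 → fail=1;  out ∅∪∅=∅
  n10('bca'): parent n9 fail=5; on 'a' 5→0 → fail=1;  out ∅∪∅=∅
  n13('aac'): parent n12 fail=1; on 'c' 1 → fail=2;  out ∅∪∅=∅
  n8('ccaa'): parent n7 fail=1; on 'a' 1 → fail=12;  out {3}∪∅={3}
  n11('bcaa'): parent n10 fail=1; on 'a' 1 → fail=12;  out {4}∪∅={4}
  n14('aacb'): parent n13 fail=2; on 'b' 2→5 → fail=15;  out {5}∪{1,6}={1,5,6}

Run:
pos 0 'c': at 5
pos 1 'a': at 1 ·f
pos 2 'b': at 4 ·f  ** P1@[2:2]
pos 3 'a': at 1 ·f
pos 4 'a': at 12
pos 5 'c': at 13
pos 6 'b': at 14  ** P1@[6:6],P5@[3:6],P6@[5:6]
pos 7 'a': at 1 ·f
pos 8 'b': at 4 ·f  ** P1@[8:8]
pos 9 'a': at 1 ·f
pos 10 'a': at 12
pos 11 'a': at 12 ·f
pos 12 'a': at 12 ·f
pos 13 'c': at 13
pos 14 'b': at 14  ** P1@[14:14],P5@[11:14],P6@[13:14]
pos 15 'c': at 9 ·f
pos 16 'a': at 10
pos 17 'b': at 4 ·f  ** P1@[17:17]
pos 18 'b': at 4 ·f  ** P1@[18:18]
pos 19 'a': at 1 ·f
pos 20 'b': at 4 ·f  ** P1@[20:20]
pos 21 'a': at 1 ·f
pos 22 'c': at 2
pos 23 'c': at 3  ** P0@[21:23],P2@[22:23]
pos 24 'c': at 6 ·f  ** P2@[23:24]
pos 25 'c': at 6 ·f  ** P2@[24:25]
pos 26 'c': at 6 ·f  ** P2@[25:26]
pos 27 'b': at 15 ·f  ** P1@[27:27],P6@[26:27]
pos 28 'b': at 4 ·f  ** P1@[28:28]
pos 29 'c': at 9
pos 30 'b': at 15 ·f  ** P1@[30:30],P6@[29:30]
pos 31 'c': at 9 ·f
pos 32 'c': at 6 ·f  ** P2@[31:32]
pos 33 'c': at 6 ·f  ** P2@[32:33]
pos 34 'b': at 15 ·f  ** P1@[34:34],P6@[33:34]
pos 35 'c': at 9 ·f
pos 36 'b': at 15 ·f  ** P1@[36:36],P6@[35:36]
pos 37 'a': at 1 ·f
pos 38 'a': at 12
pos 39 'c': at 13
pos 40 'c': at 3 ·f  ** P0@[38:40],P2@[39:40]
pos 41 'a': at 7 ·f
pos 42 'c': at 2 ·f
pos 43 'c': at 3  ** P0@[41:43],P2@[42:43]
pos 44 'a': at 7 ·f
pos 45 'a': at 8  ** P3@[42:45]
pos 46 'a': at 12 ·f
pos 47 'b': at 4 ·f  ** P1@[47:47]
pos 48 'b': at 4 ·f  ** P1@[48:48]
pos 49 'b': at 4 ·f  ** P1@[49:49]
pos 50 'c': at 9
pos 51 'c': at 6 ·f  ** P2@[50:51]
pos 52 'a': at 7
pos 53 'a': at 8  ** P3@[50:53]
pos 54 'a': at 12 ·f
pos 55 'c': at 13
pos 56 'b': at 14  ** P1@[56:56],P5@[53:56],P6@[55:56]
pos 57 'a': at 1 ·f
pos 58 'a': at 12
pos 59 'c': at 13
pos 60 'c': at 3 ·f  ** P0@[58:60],P2@[59:60]
pos 61 'c': at 6 ·f  ** P2@[60:61]
pos 62 'b': at 15 ·f  ** P1@[62:62],P6@[61:62]
pos 63 'b': at 4 ·f  ** P1@[63:63]
pos 64 'b': at 4 ·f  ** P1@[64:64]
pos 65 'b': at 4 ·f  ** P1@[65:65]
pos 66 'c': at 9

All matches (sorted): [[2,1],[6,1],[6,5],[6,6],[8,1],[14,1],[14,5],[14,6],[17,1],[18,1],[20,1],[23,0],[23,2],[24,2],[25,2],[26,2],[27,1],[27,6],[28,1],[30,1],[30,6],[32,2],[33,2],[34,1],[34,6],[36,1],[36,6],[40,0],[40,2],[43,0],[43,2],[45,3],[47,1],[48,1],[49,1],[51,2],[53,3],[56,1],[56,5],[56,6],[60,0],[60,2],[61,2],[62,1],[62,6],[63,1],[64,1],[65,1]]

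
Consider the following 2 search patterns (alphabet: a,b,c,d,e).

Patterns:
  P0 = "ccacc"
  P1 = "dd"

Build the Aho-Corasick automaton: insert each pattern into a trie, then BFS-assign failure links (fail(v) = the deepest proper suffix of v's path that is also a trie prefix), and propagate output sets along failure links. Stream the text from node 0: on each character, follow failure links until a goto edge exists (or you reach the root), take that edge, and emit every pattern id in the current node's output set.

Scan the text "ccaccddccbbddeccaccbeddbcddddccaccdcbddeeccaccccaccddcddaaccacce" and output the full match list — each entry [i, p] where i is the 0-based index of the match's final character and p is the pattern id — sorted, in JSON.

Construct AC machine:
Trie (insert patterns):
  0='ε' goto c→1 d→6
  1='c' goto c→2
  2='cc' goto a→3
  3='cca' goto c→4
  4='ccac' goto c→5
  5='ccacc' goto ·  [P0 ends]
  6='d' goto d→7
  7='dd' goto ·  [P1 ends]

Failure links (BFS by depth):
  fail(1) 'c': from fail(0)=0 chase 'c': 0 ⇒ 0;  out=∅∪out(0)=∅
  fail(6) 'd': from fail(0)=0 chase 'd': 0 ⇒ 0;  out=∅∪out(0)=∅
  fail(2) 'cc': from fail(1)=0 chase 'c': 0 ⇒ 1;  out=∅∪out(1)=∅
  fail(7) 'dd': from fail(6)=0 chase 'd': 0 ⇒ 6;  out={1}∪out(6)={1}
  fail(3) 'cca': from fail(2)=1 chase 'a': 1→0 ⇒ 0;  out=∅∪out(0)=∅
  fail(4) 'ccac': from fail(3)=0 chase 'c': 0 ⇒ 1;  out=∅∪out(1)=∅
  fail(5) 'ccacc': from fail(4)=1 chase 'c': 1 ⇒ 2;  out={0}∪out(2)={0}

Scan:
[0] read 'c'  n0⇒n1
[1] read 'c'  n1⇒n2
[2] read 'a'  n2⇒n3
[3] read 'c'  n3⇒n4
[4] read 'c'  n4⇒n5  ** P0@[0:4]
[5] read 'd'  n5⇒n6 (via fail)
[6] read 'd'  n6⇒n7  ** P1@[5:6]
[7] read 'c'  n7⇒n1 (via fail)
[8] read 'c'  n1⇒n2
[9] read 'b'  n2⇒n0 (via fail)
[10] read 'b'  n0⇒n0
[11] read 'd'  n0⇒n6
[12] read 'd'  n6⇒n7  ** P1@[11:12]
[13] read 'e'  n7⇒n0 (via fail)
[14] read 'c'  n0⇒n1
[15] read 'c'  n1⇒n2
[16] read 'a'  n2⇒n3
[17] read 'c'  n3⇒n4
[18] read 'c'  n4⇒n5  ** P0@[14:18]
[19] read 'b'  n5⇒n0 (via fail)
[20] read 'e'  n0⇒n0
[21] read 'd'  n0⇒n6
[22] read 'd'  n6⇒n7  ** P1@[21:22]
[23] read 'b'  n7⇒n0 (via fail)
[24] read 'c'  n0⇒n1
[25] read 'd'  n1⇒n6 (via fail)
[26] read 'd'  n6⇒n7  ** P1@[25:26]
[27] read 'd'  n7⇒n7 (via fail)  ** P1@[26:27]
[28] read 'd'  n7⇒n7 (via fail)  ** P1@[27:28]
[29] read 'c'  n7⇒n1 (via fail)
[30] read 'c'  n1⇒n2
[31] read 'a'  n2⇒n3
[32] read 'c'  n3⇒n4
[33] read 'c'  n4⇒n5  ** P0@[29:33]
[34] read 'd'  n5⇒n6 (via fail)
[35] read 'c'  n6⇒n1 (via fail)
[36] read 'b'  n1⇒n0 (via fail)
[37] read 'd'  n0⇒n6
[38] read 'd'  n6⇒n7  ** P1@[37:38]
[39] read 'e'  n7⇒n0 (via fail)
[40] read 'e'  n0⇒n0
[41] read 'c'  n0⇒n1
[42] read 'c'  n1⇒n2
[43] read 'a'  n2⇒n3
[44] read 'c'  n3⇒n4
[45] read 'c'  n4⇒n5  ** P0@[41:45]
[46] read 'c'  n5⇒n2 (via fail)
[47] read 'c'  n2⇒n2 (via fail)
[48] read 'a'  n2⇒n3
[49] read 'c'  n3⇒n4
[50] read 'c'  n4⇒n5  ** P0@[46:50]
[51] read 'd'  n5⇒n6 (via fail)
[52] read 'd'  n6⇒n7  ** P1@[51:52]
[53] read 'c'  n7⇒n1 (via fail)
[54] read 'd'  n1⇒n6 (via fail)
[55] read 'd'  n6⇒n7  ** P1@[54:55]
[56] read 'a'  n7⇒n0 (via fail)
[57] read 'a'  n0⇒n0
[58] read 'c'  n0⇒n1
[59] read 'c'  n1⇒n2
[60] read 'a'  n2⇒n3
[61] read 'c'  n3⇒n4
[62] read 'c'  n4⇒n5  ** P0@[58:62]
[63] read 'e'  n5⇒n0 (via fail)

Result: [[4,0],[6,1],[12,1],[18,0],[22,1],[26,1],[27,1],[28,1],[33,0],[38,1],[45,0],[50,0],[52,1],[55,1],[62,0]]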